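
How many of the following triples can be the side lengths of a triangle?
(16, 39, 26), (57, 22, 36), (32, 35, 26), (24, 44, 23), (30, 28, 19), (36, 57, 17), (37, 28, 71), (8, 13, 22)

(16,26,39): 16+26 > 39 → valid
(22,36,57): 22+36 > 57 → valid
(26,32,35): 26+32 > 35 → valid
(23,24,44): 23+24 > 44 → valid
(19,28,30): 19+28 > 30 → valid
(17,36,57): 17+36 ≤ 57 → not valid
(28,37,71): 28+37 ≤ 71 → not valid
(8,13,22): 8+13 ≤ 22 → not valid
5 of the 8 triples form a triangle.

5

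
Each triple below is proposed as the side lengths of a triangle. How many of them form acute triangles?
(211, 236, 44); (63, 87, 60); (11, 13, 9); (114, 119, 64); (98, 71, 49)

(211,236,44): 44²+211² = 46457 < 55696 = 236² → obtuse
(63,87,60): 60²+63² = 7569 = 87² → right
(11,13,9): 9²+11² = 202 > 169 = 13² → acute
(114,119,64): 64²+114² = 17092 > 14161 = 119² → acute
(98,71,49): 49²+71² = 7442 < 9604 = 98² → obtuse
2 of the 5 are acute.

2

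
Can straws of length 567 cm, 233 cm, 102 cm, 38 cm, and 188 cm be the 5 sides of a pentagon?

For a pentagon, each side must be shorter than the sum of the others.
Here the longest side is 567, but the remaining 4 sides sum to only 561.

No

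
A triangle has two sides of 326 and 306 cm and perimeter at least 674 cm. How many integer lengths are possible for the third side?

590

Triangle inequality: 20 < x < 632. Perimeter ≥ 674 gives x ≥ 674 − 326 − 306 = 42.
So 42 ≤ x < 632; integers 42 through 631: 590 values.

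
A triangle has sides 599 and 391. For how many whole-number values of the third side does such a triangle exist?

The third side lies in the open interval (208, 990).
Integers from 209 to 989 inclusive: 989 − 209 + 1 = 781.

781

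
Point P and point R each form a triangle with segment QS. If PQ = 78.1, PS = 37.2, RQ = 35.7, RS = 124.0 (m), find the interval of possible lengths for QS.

88.3 < QS < 115.3

From triangle PQS: |78.1 − 37.2| < QS < 78.1 + 37.2, i.e. 40.9 < QS < 115.3.
From triangle RQS: 88.3 < QS < 159.7.
Both must hold, so QS lies in the intersection.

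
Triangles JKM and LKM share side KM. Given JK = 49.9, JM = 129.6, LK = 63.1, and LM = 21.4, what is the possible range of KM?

From triangle JKM: |49.9 − 129.6| < KM < 49.9 + 129.6, i.e. 79.7 < KM < 179.5.
From triangle LKM: 41.7 < KM < 84.5.
Both must hold, so KM lies in the intersection.

79.7 < KM < 84.5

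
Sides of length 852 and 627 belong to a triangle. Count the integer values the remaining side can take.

The third side lies in the open interval (225, 1479).
Integers from 226 to 1478 inclusive: 1478 − 226 + 1 = 1253.

1253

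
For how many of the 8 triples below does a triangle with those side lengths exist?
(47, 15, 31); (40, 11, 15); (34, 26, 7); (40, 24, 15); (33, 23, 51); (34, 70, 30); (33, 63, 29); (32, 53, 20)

(15,31,47): 15+31 ≤ 47 → not valid
(11,15,40): 11+15 ≤ 40 → not valid
(7,26,34): 7+26 ≤ 34 → not valid
(15,24,40): 15+24 ≤ 40 → not valid
(23,33,51): 23+33 > 51 → valid
(30,34,70): 30+34 ≤ 70 → not valid
(29,33,63): 29+33 ≤ 63 → not valid
(20,32,53): 20+32 ≤ 53 → not valid
1 of the 8 triples forms a triangle.

1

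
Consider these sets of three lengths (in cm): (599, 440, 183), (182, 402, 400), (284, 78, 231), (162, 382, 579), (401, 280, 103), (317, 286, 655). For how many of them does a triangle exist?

(183,440,599): 183+440 > 599 → valid
(182,400,402): 182+400 > 402 → valid
(78,231,284): 78+231 > 284 → valid
(162,382,579): 162+382 ≤ 579 → not valid
(103,280,401): 103+280 ≤ 401 → not valid
(286,317,655): 286+317 ≤ 655 → not valid
3 of the 6 triples form a triangle.

3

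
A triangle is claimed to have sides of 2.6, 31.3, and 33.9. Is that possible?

The two shorter sides sum to 33.9, exactly equal to the longest side 33.9.
That gives only a degenerate (flat) triangle — the inequality must be strict.

No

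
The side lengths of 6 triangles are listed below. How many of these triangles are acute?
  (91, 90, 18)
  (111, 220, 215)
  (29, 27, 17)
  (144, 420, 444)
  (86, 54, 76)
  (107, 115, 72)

(91,90,18): 18²+90² = 8424 > 8281 = 91² → acute
(111,220,215): 111²+215² = 58546 > 48400 = 220² → acute
(29,27,17): 17²+27² = 1018 > 841 = 29² → acute
(144,420,444): 144²+420² = 197136 = 444² → right
(86,54,76): 54²+76² = 8692 > 7396 = 86² → acute
(107,115,72): 72²+107² = 16633 > 13225 = 115² → acute
5 of the 6 are acute.

5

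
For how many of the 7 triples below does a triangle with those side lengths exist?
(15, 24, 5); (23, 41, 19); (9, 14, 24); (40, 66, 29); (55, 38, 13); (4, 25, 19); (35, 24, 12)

(5,15,24): 5+15 ≤ 24 → not valid
(19,23,41): 19+23 > 41 → valid
(9,14,24): 9+14 ≤ 24 → not valid
(29,40,66): 29+40 > 66 → valid
(13,38,55): 13+38 ≤ 55 → not valid
(4,19,25): 4+19 ≤ 25 → not valid
(12,24,35): 12+24 > 35 → valid
3 of the 7 triples form a triangle.

3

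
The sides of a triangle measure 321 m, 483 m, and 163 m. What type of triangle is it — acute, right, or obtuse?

Compare the square of the longest side to the sum of squares of the other two: 163² + 321² = 129610 < 233289 = 483².

obtuse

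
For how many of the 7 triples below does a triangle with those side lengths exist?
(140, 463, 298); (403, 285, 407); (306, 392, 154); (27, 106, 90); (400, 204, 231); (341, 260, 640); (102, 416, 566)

(140,298,463): 140+298 ≤ 463 → not valid
(285,403,407): 285+403 > 407 → valid
(154,306,392): 154+306 > 392 → valid
(27,90,106): 27+90 > 106 → valid
(204,231,400): 204+231 > 400 → valid
(260,341,640): 260+341 ≤ 640 → not valid
(102,416,566): 102+416 ≤ 566 → not valid
4 of the 7 triples form a triangle.

4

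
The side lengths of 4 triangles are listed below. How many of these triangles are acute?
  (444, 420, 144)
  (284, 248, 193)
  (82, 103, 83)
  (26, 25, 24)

(444,420,144): 144²+420² = 197136 = 444² → right
(284,248,193): 193²+248² = 98753 > 80656 = 284² → acute
(82,103,83): 82²+83² = 13613 > 10609 = 103² → acute
(26,25,24): 24²+25² = 1201 > 676 = 26² → acute
3 of the 4 are acute.

3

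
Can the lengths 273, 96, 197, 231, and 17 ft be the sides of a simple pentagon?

Yes

A pentagon exists iff every side is shorter than the sum of the others — equivalently, the longest side is less than the sum of the rest.
Longest side 273 < 541 (sum of the remaining 4), so yes.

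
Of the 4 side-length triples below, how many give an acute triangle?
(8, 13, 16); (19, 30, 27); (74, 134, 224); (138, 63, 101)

1

(8,13,16): 8²+13² = 233 < 256 = 16² → obtuse
(19,30,27): 19²+27² = 1090 > 900 = 30² → acute
(74,134,224): 74+134 ≤ 224, not a triangle
(138,63,101): 63²+101² = 14170 < 19044 = 138² → obtuse
1 of the 4 is acute.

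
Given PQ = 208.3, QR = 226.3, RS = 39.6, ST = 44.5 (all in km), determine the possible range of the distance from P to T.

The maximum is all hops collinear in one direction: 208.3 + 226.3 + 39.6 + 44.5 = 518.7.
The longest hop is 226.3; the others sum to 292.4. Since 226.3 ≤ 292.4, the path can fold back on itself completely, so the minimum distance is 0.

0 ≤ PT ≤ 518.7 km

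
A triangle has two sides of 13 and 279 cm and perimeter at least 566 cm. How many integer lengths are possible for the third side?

18

Triangle inequality: 266 < x < 292. Perimeter ≥ 566 gives x ≥ 566 − 13 − 279 = 274.
So 274 ≤ x < 292; integers 274 through 291: 18 values.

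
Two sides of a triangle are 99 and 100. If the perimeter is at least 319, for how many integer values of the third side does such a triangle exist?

79

Triangle inequality: 1 < x < 199. Perimeter ≥ 319 gives x ≥ 319 − 99 − 100 = 120.
So 120 ≤ x < 199; integers 120 through 198: 79 values.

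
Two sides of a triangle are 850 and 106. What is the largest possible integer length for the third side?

The third side must be strictly less than 850 + 106 = 956.
The largest integer below 956 is 955.

955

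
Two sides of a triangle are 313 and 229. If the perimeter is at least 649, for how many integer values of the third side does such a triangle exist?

Triangle inequality: 84 < x < 542. Perimeter ≥ 649 gives x ≥ 649 − 313 − 229 = 107.
So 107 ≤ x < 542; integers 107 through 541: 435 values.

435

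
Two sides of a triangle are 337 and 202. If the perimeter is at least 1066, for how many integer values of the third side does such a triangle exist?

12

Triangle inequality: 135 < x < 539. Perimeter ≥ 1066 gives x ≥ 1066 − 337 − 202 = 527.
So 527 ≤ x < 539; integers 527 through 538: 12 values.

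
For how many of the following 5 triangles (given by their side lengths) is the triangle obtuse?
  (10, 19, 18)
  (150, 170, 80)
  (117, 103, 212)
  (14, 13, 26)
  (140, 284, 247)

(10,19,18): 10²+18² = 424 > 361 = 19² → acute
(150,170,80): 80²+150² = 28900 = 170² → right
(117,103,212): 103²+117² = 24298 < 44944 = 212² → obtuse
(14,13,26): 13²+14² = 365 < 676 = 26² → obtuse
(140,284,247): 140²+247² = 80609 < 80656 = 284² → obtuse
3 of the 5 are obtuse.

3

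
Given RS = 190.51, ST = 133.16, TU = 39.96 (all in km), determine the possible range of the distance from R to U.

17.39 ≤ RU ≤ 363.63 km

The maximum is all hops collinear in one direction: 190.51 + 133.16 + 39.96 = 363.63.
The longest hop is 190.51; the others sum to 173.12. Folding the others back against it leaves at least 190.51 − 173.12 = 17.39.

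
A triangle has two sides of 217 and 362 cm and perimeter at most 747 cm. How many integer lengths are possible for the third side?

Triangle inequality: 145 < x < 579. Perimeter ≤ 747 gives x ≤ 747 − 217 − 362 = 168.
So 145 < x ≤ 168; integers 146 through 168: 23 values.

23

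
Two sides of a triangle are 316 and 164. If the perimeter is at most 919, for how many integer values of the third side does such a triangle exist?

287

Triangle inequality: 152 < x < 480. Perimeter ≤ 919 gives x ≤ 919 − 316 − 164 = 439.
So 152 < x ≤ 439; integers 153 through 439: 287 values.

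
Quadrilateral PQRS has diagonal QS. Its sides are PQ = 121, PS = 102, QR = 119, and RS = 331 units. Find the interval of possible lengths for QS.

From triangle PQS: |121 − 102| < QS < 121 + 102, i.e. 19 < QS < 223.
From triangle RQS: 212 < QS < 450.
Both must hold, so QS lies in the intersection.

212 < QS < 223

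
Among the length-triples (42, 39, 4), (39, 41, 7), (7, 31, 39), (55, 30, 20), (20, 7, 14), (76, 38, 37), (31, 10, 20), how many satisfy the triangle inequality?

(4,39,42): 4+39 > 42 → valid
(7,39,41): 7+39 > 41 → valid
(7,31,39): 7+31 ≤ 39 → not valid
(20,30,55): 20+30 ≤ 55 → not valid
(7,14,20): 7+14 > 20 → valid
(37,38,76): 37+38 ≤ 76 → not valid
(10,20,31): 10+20 ≤ 31 → not valid
3 of the 7 triples form a triangle.

3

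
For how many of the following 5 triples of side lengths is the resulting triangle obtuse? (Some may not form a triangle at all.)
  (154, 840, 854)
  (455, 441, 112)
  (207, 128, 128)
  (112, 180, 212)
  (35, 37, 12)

1

(154,840,854): 154²+840² = 729316 = 854² → right
(455,441,112): 112²+441² = 207025 = 455² → right
(207,128,128): 128²+128² = 32768 < 42849 = 207² → obtuse
(112,180,212): 112²+180² = 44944 = 212² → right
(35,37,12): 12²+35² = 1369 = 37² → right
1 of the 5 is obtuse.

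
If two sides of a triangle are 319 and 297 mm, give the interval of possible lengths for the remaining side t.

By the triangle inequality, t must be less than 319 + 297 = 616 and greater than |319 − 297| = 22.

22 < t < 616 (mm)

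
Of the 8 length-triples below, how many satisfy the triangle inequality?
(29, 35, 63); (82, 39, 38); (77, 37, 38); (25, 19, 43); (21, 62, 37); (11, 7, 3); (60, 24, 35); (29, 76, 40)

(29,35,63): 29+35 > 63 → valid
(38,39,82): 38+39 ≤ 82 → not valid
(37,38,77): 37+38 ≤ 77 → not valid
(19,25,43): 19+25 > 43 → valid
(21,37,62): 21+37 ≤ 62 → not valid
(3,7,11): 3+7 ≤ 11 → not valid
(24,35,60): 24+35 ≤ 60 → not valid
(29,40,76): 29+40 ≤ 76 → not valid
2 of the 8 triples form a triangle.

2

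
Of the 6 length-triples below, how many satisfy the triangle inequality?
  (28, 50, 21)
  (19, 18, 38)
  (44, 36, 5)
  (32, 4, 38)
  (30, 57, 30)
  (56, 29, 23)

(21,28,50): 21+28 ≤ 50 → not valid
(18,19,38): 18+19 ≤ 38 → not valid
(5,36,44): 5+36 ≤ 44 → not valid
(4,32,38): 4+32 ≤ 38 → not valid
(30,30,57): 30+30 > 57 → valid
(23,29,56): 23+29 ≤ 56 → not valid
1 of the 6 triples forms a triangle.

1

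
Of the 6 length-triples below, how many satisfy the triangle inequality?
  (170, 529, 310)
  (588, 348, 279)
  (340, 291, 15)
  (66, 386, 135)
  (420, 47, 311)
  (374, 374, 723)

2

(170,310,529): 170+310 ≤ 529 → not valid
(279,348,588): 279+348 > 588 → valid
(15,291,340): 15+291 ≤ 340 → not valid
(66,135,386): 66+135 ≤ 386 → not valid
(47,311,420): 47+311 ≤ 420 → not valid
(374,374,723): 374+374 > 723 → valid
2 of the 6 triples form a triangle.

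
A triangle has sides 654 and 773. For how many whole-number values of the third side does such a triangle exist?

The third side lies in the open interval (119, 1427).
Integers from 120 to 1426 inclusive: 1426 − 120 + 1 = 1307.

1307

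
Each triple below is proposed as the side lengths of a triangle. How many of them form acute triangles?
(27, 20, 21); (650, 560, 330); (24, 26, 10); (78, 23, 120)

1

(27,20,21): 20²+21² = 841 > 729 = 27² → acute
(650,560,330): 330²+560² = 422500 = 650² → right
(24,26,10): 10²+24² = 676 = 26² → right
(78,23,120): 23+78 ≤ 120, not a triangle
1 of the 4 is acute.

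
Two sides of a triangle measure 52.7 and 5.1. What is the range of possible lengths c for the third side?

47.6 < c < 57.8

By the triangle inequality, c must be less than 52.7 + 5.1 = 57.8 and greater than |52.7 − 5.1| = 47.6.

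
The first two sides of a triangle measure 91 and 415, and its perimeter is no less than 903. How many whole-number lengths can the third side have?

Triangle inequality: 324 < x < 506. Perimeter ≥ 903 gives x ≥ 903 − 91 − 415 = 397.
So 397 ≤ x < 506; integers 397 through 505: 109 values.

109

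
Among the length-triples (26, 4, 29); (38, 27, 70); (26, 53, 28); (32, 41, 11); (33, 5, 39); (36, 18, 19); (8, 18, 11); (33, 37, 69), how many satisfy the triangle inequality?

6

(4,26,29): 4+26 > 29 → valid
(27,38,70): 27+38 ≤ 70 → not valid
(26,28,53): 26+28 > 53 → valid
(11,32,41): 11+32 > 41 → valid
(5,33,39): 5+33 ≤ 39 → not valid
(18,19,36): 18+19 > 36 → valid
(8,11,18): 8+11 > 18 → valid
(33,37,69): 33+37 > 69 → valid
6 of the 8 triples form a triangle.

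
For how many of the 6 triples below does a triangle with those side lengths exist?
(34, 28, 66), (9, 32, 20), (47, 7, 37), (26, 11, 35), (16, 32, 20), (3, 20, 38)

2

(28,34,66): 28+34 ≤ 66 → not valid
(9,20,32): 9+20 ≤ 32 → not valid
(7,37,47): 7+37 ≤ 47 → not valid
(11,26,35): 11+26 > 35 → valid
(16,20,32): 16+20 > 32 → valid
(3,20,38): 3+20 ≤ 38 → not valid
2 of the 6 triples form a triangle.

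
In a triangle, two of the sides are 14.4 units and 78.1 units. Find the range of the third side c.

By the triangle inequality, c must be less than 14.4 + 78.1 = 92.5 and greater than |14.4 − 78.1| = 63.7.

63.7 < c < 92.5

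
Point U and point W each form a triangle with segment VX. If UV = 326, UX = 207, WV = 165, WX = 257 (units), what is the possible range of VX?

From triangle UVX: |326 − 207| < VX < 326 + 207, i.e. 119 < VX < 533.
From triangle WVX: 92 < VX < 422.
Both must hold, so VX lies in the intersection.

119 < VX < 422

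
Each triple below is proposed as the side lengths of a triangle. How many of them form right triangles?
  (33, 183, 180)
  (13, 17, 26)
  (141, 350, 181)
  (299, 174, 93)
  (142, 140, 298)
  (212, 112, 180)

(33,183,180): 33²+180² = 33489 = 183² → right
(13,17,26): 13²+17² = 458 < 676 = 26² → obtuse
(141,350,181): 141+181 ≤ 350, not a triangle
(299,174,93): 93+174 ≤ 299, not a triangle
(142,140,298): 140+142 ≤ 298, not a triangle
(212,112,180): 112²+180² = 44944 = 212² → right
2 of the 6 are right.

2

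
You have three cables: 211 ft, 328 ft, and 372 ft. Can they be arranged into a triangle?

The longest side is 372, and the other two sum to 539.
Since 539 > 372, the triangle inequality holds.

Yes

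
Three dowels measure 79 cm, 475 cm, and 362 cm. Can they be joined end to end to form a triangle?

No

The longest side is 475, but the other two sum to only 441.
441 < 475, so the triangle inequality fails.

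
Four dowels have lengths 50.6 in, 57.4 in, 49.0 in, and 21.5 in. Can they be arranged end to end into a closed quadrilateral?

Yes

A quadrilateral exists iff every side is shorter than the sum of the others — equivalently, the longest side is less than the sum of the rest.
Longest side 57.4 < 121.1 (sum of the remaining 3), so yes.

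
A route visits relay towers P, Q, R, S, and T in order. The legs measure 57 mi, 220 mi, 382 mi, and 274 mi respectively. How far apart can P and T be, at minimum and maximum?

The maximum is all hops collinear in one direction: 57 + 220 + 382 + 274 = 933.
The longest hop is 382; the others sum to 551. Since 382 ≤ 551, the path can fold back on itself completely, so the minimum distance is 0.

0 ≤ PT ≤ 933 mi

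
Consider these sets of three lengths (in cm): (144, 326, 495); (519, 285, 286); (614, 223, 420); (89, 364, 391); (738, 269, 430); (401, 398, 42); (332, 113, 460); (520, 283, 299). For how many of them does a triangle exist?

5

(144,326,495): 144+326 ≤ 495 → not valid
(285,286,519): 285+286 > 519 → valid
(223,420,614): 223+420 > 614 → valid
(89,364,391): 89+364 > 391 → valid
(269,430,738): 269+430 ≤ 738 → not valid
(42,398,401): 42+398 > 401 → valid
(113,332,460): 113+332 ≤ 460 → not valid
(283,299,520): 283+299 > 520 → valid
5 of the 8 triples form a triangle.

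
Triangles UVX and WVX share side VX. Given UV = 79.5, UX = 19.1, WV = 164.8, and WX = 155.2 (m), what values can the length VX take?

From triangle UVX: |79.5 − 19.1| < VX < 79.5 + 19.1, i.e. 60.4 < VX < 98.6.
From triangle WVX: 9.6 < VX < 320.0.
Both must hold, so VX lies in the intersection.

60.4 < VX < 98.6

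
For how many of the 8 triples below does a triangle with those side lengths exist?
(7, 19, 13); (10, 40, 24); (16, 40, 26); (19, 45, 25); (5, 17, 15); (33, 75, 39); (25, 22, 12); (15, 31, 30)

5

(7,13,19): 7+13 > 19 → valid
(10,24,40): 10+24 ≤ 40 → not valid
(16,26,40): 16+26 > 40 → valid
(19,25,45): 19+25 ≤ 45 → not valid
(5,15,17): 5+15 > 17 → valid
(33,39,75): 33+39 ≤ 75 → not valid
(12,22,25): 12+22 > 25 → valid
(15,30,31): 15+30 > 31 → valid
5 of the 8 triples form a triangle.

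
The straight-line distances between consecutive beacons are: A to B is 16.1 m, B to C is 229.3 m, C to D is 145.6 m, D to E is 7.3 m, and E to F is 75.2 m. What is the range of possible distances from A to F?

0 ≤ AF ≤ 473.5 m

The maximum is all hops collinear in one direction: 16.1 + 229.3 + 145.6 + 7.3 + 75.2 = 473.5.
The longest hop is 229.3; the others sum to 244.2. Since 229.3 ≤ 244.2, the path can fold back on itself completely, so the minimum distance is 0.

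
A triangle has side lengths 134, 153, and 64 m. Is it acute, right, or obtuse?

obtuse

Compare the square of the longest side to the sum of squares of the other two: 64² + 134² = 22052 < 23409 = 153².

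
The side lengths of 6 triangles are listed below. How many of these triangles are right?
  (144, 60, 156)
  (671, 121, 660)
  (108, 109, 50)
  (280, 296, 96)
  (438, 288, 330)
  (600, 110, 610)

5

(144,60,156): 60²+144² = 24336 = 156² → right
(671,121,660): 121²+660² = 450241 = 671² → right
(108,109,50): 50²+108² = 14164 > 11881 = 109² → acute
(280,296,96): 96²+280² = 87616 = 296² → right
(438,288,330): 288²+330² = 191844 = 438² → right
(600,110,610): 110²+600² = 372100 = 610² → right
5 of the 6 are right.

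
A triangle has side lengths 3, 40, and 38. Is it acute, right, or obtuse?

Compare the square of the longest side to the sum of squares of the other two: 3² + 38² = 1453 < 1600 = 40².

obtuse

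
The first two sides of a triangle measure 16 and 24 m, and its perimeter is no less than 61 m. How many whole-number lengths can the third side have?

Triangle inequality: 8 < x < 40. Perimeter ≥ 61 gives x ≥ 61 − 16 − 24 = 21.
So 21 ≤ x < 40; integers 21 through 39: 19 values.

19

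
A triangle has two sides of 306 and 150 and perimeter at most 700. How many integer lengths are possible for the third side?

Triangle inequality: 156 < x < 456. Perimeter ≤ 700 gives x ≤ 700 − 306 − 150 = 244.
So 156 < x ≤ 244; integers 157 through 244: 88 values.

88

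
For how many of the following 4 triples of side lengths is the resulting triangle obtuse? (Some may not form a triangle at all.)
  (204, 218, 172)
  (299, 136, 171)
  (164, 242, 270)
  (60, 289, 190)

(204,218,172): 172²+204² = 71200 > 47524 = 218² → acute
(299,136,171): 136²+171² = 47737 < 89401 = 299² → obtuse
(164,242,270): 164²+242² = 85460 > 72900 = 270² → acute
(60,289,190): 60+190 ≤ 289, not a triangle
1 of the 4 is obtuse.

1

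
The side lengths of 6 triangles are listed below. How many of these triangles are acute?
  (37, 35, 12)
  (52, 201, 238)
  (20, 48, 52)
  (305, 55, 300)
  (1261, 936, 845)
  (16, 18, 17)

1

(37,35,12): 12²+35² = 1369 = 37² → right
(52,201,238): 52²+201² = 43105 < 56644 = 238² → obtuse
(20,48,52): 20²+48² = 2704 = 52² → right
(305,55,300): 55²+300² = 93025 = 305² → right
(1261,936,845): 845²+936² = 1590121 = 1261² → right
(16,18,17): 16²+17² = 545 > 324 = 18² → acute
1 of the 6 is acute.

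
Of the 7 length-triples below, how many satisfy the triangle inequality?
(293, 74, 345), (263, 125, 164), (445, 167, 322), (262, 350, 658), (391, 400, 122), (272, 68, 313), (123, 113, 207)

(74,293,345): 74+293 > 345 → valid
(125,164,263): 125+164 > 263 → valid
(167,322,445): 167+322 > 445 → valid
(262,350,658): 262+350 ≤ 658 → not valid
(122,391,400): 122+391 > 400 → valid
(68,272,313): 68+272 > 313 → valid
(113,123,207): 113+123 > 207 → valid
6 of the 7 triples form a triangle.

6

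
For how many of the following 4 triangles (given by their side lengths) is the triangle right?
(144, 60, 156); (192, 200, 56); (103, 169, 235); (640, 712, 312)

3

(144,60,156): 60²+144² = 24336 = 156² → right
(192,200,56): 56²+192² = 40000 = 200² → right
(103,169,235): 103²+169² = 39170 < 55225 = 235² → obtuse
(640,712,312): 312²+640² = 506944 = 712² → right
3 of the 4 are right.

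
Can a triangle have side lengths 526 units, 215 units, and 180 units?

No

The longest side is 526, but the other two sum to only 395.
395 < 526, so the triangle inequality fails.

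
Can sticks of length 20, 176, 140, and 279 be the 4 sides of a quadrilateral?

Yes

A quadrilateral exists iff every side is shorter than the sum of the others — equivalently, the longest side is less than the sum of the rest.
Longest side 279 < 336 (sum of the remaining 3), so yes.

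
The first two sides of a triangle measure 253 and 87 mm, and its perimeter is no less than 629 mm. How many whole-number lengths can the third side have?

51

Triangle inequality: 166 < x < 340. Perimeter ≥ 629 gives x ≥ 629 − 253 − 87 = 289.
So 289 ≤ x < 340; integers 289 through 339: 51 values.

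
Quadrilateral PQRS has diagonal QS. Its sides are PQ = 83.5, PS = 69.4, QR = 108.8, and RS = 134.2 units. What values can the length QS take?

From triangle PQS: |83.5 − 69.4| < QS < 83.5 + 69.4, i.e. 14.1 < QS < 152.9.
From triangle RQS: 25.4 < QS < 243.0.
Both must hold, so QS lies in the intersection.

25.4 < QS < 152.9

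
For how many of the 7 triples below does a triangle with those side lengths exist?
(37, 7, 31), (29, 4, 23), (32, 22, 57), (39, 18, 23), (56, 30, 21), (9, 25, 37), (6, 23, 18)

3

(7,31,37): 7+31 > 37 → valid
(4,23,29): 4+23 ≤ 29 → not valid
(22,32,57): 22+32 ≤ 57 → not valid
(18,23,39): 18+23 > 39 → valid
(21,30,56): 21+30 ≤ 56 → not valid
(9,25,37): 9+25 ≤ 37 → not valid
(6,18,23): 6+18 > 23 → valid
3 of the 7 triples form a triangle.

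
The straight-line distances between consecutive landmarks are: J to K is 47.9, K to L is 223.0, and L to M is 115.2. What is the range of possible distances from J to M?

The maximum is all hops collinear in one direction: 47.9 + 223.0 + 115.2 = 386.1.
The longest hop is 223.0; the others sum to 163.1. Folding the others back against it leaves at least 223.0 − 163.1 = 59.9.

59.9 ≤ JM ≤ 386.1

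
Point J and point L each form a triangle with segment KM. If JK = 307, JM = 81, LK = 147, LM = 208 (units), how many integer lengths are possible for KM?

From triangle JKM: 226 < KM < 388.
From triangle LKM: 61 < KM < 355.
Intersection: 226 < KM < 355, so integers 227 through 354: 128 values.

128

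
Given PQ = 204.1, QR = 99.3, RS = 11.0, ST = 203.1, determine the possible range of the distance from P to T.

0 ≤ PT ≤ 517.5

The maximum is all hops collinear in one direction: 204.1 + 99.3 + 11.0 + 203.1 = 517.5.
The longest hop is 204.1; the others sum to 313.4. Since 204.1 ≤ 313.4, the path can fold back on itself completely, so the minimum distance is 0.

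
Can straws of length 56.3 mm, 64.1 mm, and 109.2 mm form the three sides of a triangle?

Yes

The longest side is 109.2, and the other two sum to 120.4.
Since 120.4 > 109.2, the triangle inequality holds.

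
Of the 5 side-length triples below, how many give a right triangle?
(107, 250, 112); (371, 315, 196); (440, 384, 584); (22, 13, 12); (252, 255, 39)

3

(107,250,112): 107+112 ≤ 250, not a triangle
(371,315,196): 196²+315² = 137641 = 371² → right
(440,384,584): 384²+440² = 341056 = 584² → right
(22,13,12): 12²+13² = 313 < 484 = 22² → obtuse
(252,255,39): 39²+252² = 65025 = 255² → right
3 of the 5 are right.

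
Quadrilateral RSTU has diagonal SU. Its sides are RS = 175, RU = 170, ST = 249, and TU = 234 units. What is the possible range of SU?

15 < SU < 345

From triangle RSU: |175 − 170| < SU < 175 + 170, i.e. 5 < SU < 345.
From triangle TSU: 15 < SU < 483.
Both must hold, so SU lies in the intersection.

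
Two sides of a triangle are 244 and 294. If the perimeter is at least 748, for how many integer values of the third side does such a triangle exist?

Triangle inequality: 50 < x < 538. Perimeter ≥ 748 gives x ≥ 748 − 244 − 294 = 210.
So 210 ≤ x < 538; integers 210 through 537: 328 values.

328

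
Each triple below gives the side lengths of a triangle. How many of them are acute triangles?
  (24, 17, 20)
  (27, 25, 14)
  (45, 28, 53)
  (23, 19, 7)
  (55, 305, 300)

(24,17,20): 17²+20² = 689 > 576 = 24² → acute
(27,25,14): 14²+25² = 821 > 729 = 27² → acute
(45,28,53): 28²+45² = 2809 = 53² → right
(23,19,7): 7²+19² = 410 < 529 = 23² → obtuse
(55,305,300): 55²+300² = 93025 = 305² → right
2 of the 5 are acute.

2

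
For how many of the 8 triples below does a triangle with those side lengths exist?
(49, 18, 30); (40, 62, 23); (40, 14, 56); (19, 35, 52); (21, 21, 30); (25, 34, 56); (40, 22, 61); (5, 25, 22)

6

(18,30,49): 18+30 ≤ 49 → not valid
(23,40,62): 23+40 > 62 → valid
(14,40,56): 14+40 ≤ 56 → not valid
(19,35,52): 19+35 > 52 → valid
(21,21,30): 21+21 > 30 → valid
(25,34,56): 25+34 > 56 → valid
(22,40,61): 22+40 > 61 → valid
(5,22,25): 5+22 > 25 → valid
6 of the 8 triples form a triangle.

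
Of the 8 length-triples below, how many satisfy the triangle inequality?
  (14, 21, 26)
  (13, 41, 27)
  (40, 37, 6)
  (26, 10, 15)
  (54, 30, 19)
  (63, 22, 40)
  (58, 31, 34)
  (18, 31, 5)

3

(14,21,26): 14+21 > 26 → valid
(13,27,41): 13+27 ≤ 41 → not valid
(6,37,40): 6+37 > 40 → valid
(10,15,26): 10+15 ≤ 26 → not valid
(19,30,54): 19+30 ≤ 54 → not valid
(22,40,63): 22+40 ≤ 63 → not valid
(31,34,58): 31+34 > 58 → valid
(5,18,31): 5+18 ≤ 31 → not valid
3 of the 8 triples form a triangle.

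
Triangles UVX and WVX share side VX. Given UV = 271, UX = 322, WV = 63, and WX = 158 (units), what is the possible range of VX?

From triangle UVX: |271 − 322| < VX < 271 + 322, i.e. 51 < VX < 593.
From triangle WVX: 95 < VX < 221.
Both must hold, so VX lies in the intersection.

95 < VX < 221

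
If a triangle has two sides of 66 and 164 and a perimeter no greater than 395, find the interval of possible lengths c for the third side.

Triangle inequality alone gives 98 < c < 230.
The perimeter condition gives c ≤ 395 − 66 − 164 = 165.
Intersecting the two: 98 < c ≤ 165.

98 < c ≤ 165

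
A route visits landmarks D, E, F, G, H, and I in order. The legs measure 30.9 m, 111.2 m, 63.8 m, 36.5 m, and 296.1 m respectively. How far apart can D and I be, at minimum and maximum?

The maximum is all hops collinear in one direction: 30.9 + 111.2 + 63.8 + 36.5 + 296.1 = 538.5.
The longest hop is 296.1; the others sum to 242.4. Folding the others back against it leaves at least 296.1 − 242.4 = 53.7.

53.7 ≤ DI ≤ 538.5 m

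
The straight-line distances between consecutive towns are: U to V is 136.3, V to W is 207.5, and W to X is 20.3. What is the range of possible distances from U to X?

50.9 ≤ UX ≤ 364.1

The maximum is all hops collinear in one direction: 136.3 + 207.5 + 20.3 = 364.1.
The longest hop is 207.5; the others sum to 156.6. Folding the others back against it leaves at least 207.5 − 156.6 = 50.9.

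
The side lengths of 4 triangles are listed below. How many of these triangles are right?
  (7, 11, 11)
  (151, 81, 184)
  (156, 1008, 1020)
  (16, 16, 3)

(7,11,11): 7²+11² = 170 > 121 = 11² → acute
(151,81,184): 81²+151² = 29362 < 33856 = 184² → obtuse
(156,1008,1020): 156²+1008² = 1040400 = 1020² → right
(16,16,3): 3²+16² = 265 > 256 = 16² → acute
1 of the 4 is right.

1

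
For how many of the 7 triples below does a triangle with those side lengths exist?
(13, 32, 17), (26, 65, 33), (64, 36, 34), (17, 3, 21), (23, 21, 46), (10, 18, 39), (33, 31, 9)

(13,17,32): 13+17 ≤ 32 → not valid
(26,33,65): 26+33 ≤ 65 → not valid
(34,36,64): 34+36 > 64 → valid
(3,17,21): 3+17 ≤ 21 → not valid
(21,23,46): 21+23 ≤ 46 → not valid
(10,18,39): 10+18 ≤ 39 → not valid
(9,31,33): 9+31 > 33 → valid
2 of the 7 triples form a triangle.

2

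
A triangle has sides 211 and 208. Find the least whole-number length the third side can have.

4

The third side must be strictly greater than |211 − 208| = 3.
The smallest integer above 3 is 4.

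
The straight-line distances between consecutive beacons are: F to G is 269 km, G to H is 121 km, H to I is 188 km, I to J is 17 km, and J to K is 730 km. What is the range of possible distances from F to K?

The maximum is all hops collinear in one direction: 269 + 121 + 188 + 17 + 730 = 1325.
The longest hop is 730; the others sum to 595. Folding the others back against it leaves at least 730 − 595 = 135.

135 ≤ FK ≤ 1325 km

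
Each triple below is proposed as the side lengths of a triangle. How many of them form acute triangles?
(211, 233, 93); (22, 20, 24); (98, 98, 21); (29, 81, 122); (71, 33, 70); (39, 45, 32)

(211,233,93): 93²+211² = 53170 < 54289 = 233² → obtuse
(22,20,24): 20²+22² = 884 > 576 = 24² → acute
(98,98,21): 21²+98² = 10045 > 9604 = 98² → acute
(29,81,122): 29+81 ≤ 122, not a triangle
(71,33,70): 33²+70² = 5989 > 5041 = 71² → acute
(39,45,32): 32²+39² = 2545 > 2025 = 45² → acute
4 of the 6 are acute.

4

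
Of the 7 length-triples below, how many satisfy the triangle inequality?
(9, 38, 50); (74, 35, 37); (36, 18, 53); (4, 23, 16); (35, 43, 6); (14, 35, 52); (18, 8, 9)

1

(9,38,50): 9+38 ≤ 50 → not valid
(35,37,74): 35+37 ≤ 74 → not valid
(18,36,53): 18+36 > 53 → valid
(4,16,23): 4+16 ≤ 23 → not valid
(6,35,43): 6+35 ≤ 43 → not valid
(14,35,52): 14+35 ≤ 52 → not valid
(8,9,18): 8+9 ≤ 18 → not valid
1 of the 7 triples forms a triangle.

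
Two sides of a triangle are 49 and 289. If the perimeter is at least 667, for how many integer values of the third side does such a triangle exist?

9

Triangle inequality: 240 < x < 338. Perimeter ≥ 667 gives x ≥ 667 − 49 − 289 = 329.
So 329 ≤ x < 338; integers 329 through 337: 9 values.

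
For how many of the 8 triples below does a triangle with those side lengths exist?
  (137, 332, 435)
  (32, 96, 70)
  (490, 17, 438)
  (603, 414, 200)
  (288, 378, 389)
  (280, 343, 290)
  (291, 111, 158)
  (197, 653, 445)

(137,332,435): 137+332 > 435 → valid
(32,70,96): 32+70 > 96 → valid
(17,438,490): 17+438 ≤ 490 → not valid
(200,414,603): 200+414 > 603 → valid
(288,378,389): 288+378 > 389 → valid
(280,290,343): 280+290 > 343 → valid
(111,158,291): 111+158 ≤ 291 → not valid
(197,445,653): 197+445 ≤ 653 → not valid
5 of the 8 triples form a triangle.

5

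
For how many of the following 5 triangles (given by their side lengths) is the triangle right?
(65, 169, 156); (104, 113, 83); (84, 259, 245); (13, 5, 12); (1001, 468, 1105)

4

(65,169,156): 65²+156² = 28561 = 169² → right
(104,113,83): 83²+104² = 17705 > 12769 = 113² → acute
(84,259,245): 84²+245² = 67081 = 259² → right
(13,5,12): 5²+12² = 169 = 13² → right
(1001,468,1105): 468²+1001² = 1221025 = 1105² → right
4 of the 5 are right.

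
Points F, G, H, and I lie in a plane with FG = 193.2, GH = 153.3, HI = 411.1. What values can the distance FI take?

The maximum is all hops collinear in one direction: 193.2 + 153.3 + 411.1 = 757.6.
The longest hop is 411.1; the others sum to 346.5. Folding the others back against it leaves at least 411.1 − 346.5 = 64.6.

64.6 ≤ FI ≤ 757.6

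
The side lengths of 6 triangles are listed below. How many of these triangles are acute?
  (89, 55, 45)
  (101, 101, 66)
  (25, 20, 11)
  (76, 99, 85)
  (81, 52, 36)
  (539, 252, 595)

2

(89,55,45): 45²+55² = 5050 < 7921 = 89² → obtuse
(101,101,66): 66²+101² = 14557 > 10201 = 101² → acute
(25,20,11): 11²+20² = 521 < 625 = 25² → obtuse
(76,99,85): 76²+85² = 13001 > 9801 = 99² → acute
(81,52,36): 36²+52² = 4000 < 6561 = 81² → obtuse
(539,252,595): 252²+539² = 354025 = 595² → right
2 of the 6 are acute.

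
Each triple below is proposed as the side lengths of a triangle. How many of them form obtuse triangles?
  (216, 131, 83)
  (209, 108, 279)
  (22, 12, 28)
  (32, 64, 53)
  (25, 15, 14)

4

(216,131,83): 83+131 ≤ 216, not a triangle
(209,108,279): 108²+209² = 55345 < 77841 = 279² → obtuse
(22,12,28): 12²+22² = 628 < 784 = 28² → obtuse
(32,64,53): 32²+53² = 3833 < 4096 = 64² → obtuse
(25,15,14): 14²+15² = 421 < 625 = 25² → obtuse
4 of the 5 are obtuse.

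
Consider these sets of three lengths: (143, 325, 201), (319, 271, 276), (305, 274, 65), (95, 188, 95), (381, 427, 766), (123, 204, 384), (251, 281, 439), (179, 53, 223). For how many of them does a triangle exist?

7

(143,201,325): 143+201 > 325 → valid
(271,276,319): 271+276 > 319 → valid
(65,274,305): 65+274 > 305 → valid
(95,95,188): 95+95 > 188 → valid
(381,427,766): 381+427 > 766 → valid
(123,204,384): 123+204 ≤ 384 → not valid
(251,281,439): 251+281 > 439 → valid
(53,179,223): 53+179 > 223 → valid
7 of the 8 triples form a triangle.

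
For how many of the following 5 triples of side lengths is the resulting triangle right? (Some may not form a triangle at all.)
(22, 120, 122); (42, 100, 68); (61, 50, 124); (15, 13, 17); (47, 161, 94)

(22,120,122): 22²+120² = 14884 = 122² → right
(42,100,68): 42²+68² = 6388 < 10000 = 100² → obtuse
(61,50,124): 50+61 ≤ 124, not a triangle
(15,13,17): 13²+15² = 394 > 289 = 17² → acute
(47,161,94): 47+94 ≤ 161, not a triangle
1 of the 5 is right.

1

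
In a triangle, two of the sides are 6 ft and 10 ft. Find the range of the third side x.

4 < x < 16 (ft)

By the triangle inequality, x must be less than 6 + 10 = 16 and greater than |6 − 10| = 4.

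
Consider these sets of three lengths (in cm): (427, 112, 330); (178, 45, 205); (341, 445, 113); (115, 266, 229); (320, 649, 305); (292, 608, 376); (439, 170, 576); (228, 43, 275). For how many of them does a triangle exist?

6

(112,330,427): 112+330 > 427 → valid
(45,178,205): 45+178 > 205 → valid
(113,341,445): 113+341 > 445 → valid
(115,229,266): 115+229 > 266 → valid
(305,320,649): 305+320 ≤ 649 → not valid
(292,376,608): 292+376 > 608 → valid
(170,439,576): 170+439 > 576 → valid
(43,228,275): 43+228 ≤ 275 → not valid
6 of the 8 triples form a triangle.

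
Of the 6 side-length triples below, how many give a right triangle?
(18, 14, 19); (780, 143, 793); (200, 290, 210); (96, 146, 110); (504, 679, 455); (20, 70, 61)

(18,14,19): 14²+18² = 520 > 361 = 19² → acute
(780,143,793): 143²+780² = 628849 = 793² → right
(200,290,210): 200²+210² = 84100 = 290² → right
(96,146,110): 96²+110² = 21316 = 146² → right
(504,679,455): 455²+504² = 461041 = 679² → right
(20,70,61): 20²+61² = 4121 < 4900 = 70² → obtuse
4 of the 6 are right.

4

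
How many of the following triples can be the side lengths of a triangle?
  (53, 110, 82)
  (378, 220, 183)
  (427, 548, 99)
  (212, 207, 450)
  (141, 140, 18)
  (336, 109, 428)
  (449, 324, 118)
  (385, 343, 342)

(53,82,110): 53+82 > 110 → valid
(183,220,378): 183+220 > 378 → valid
(99,427,548): 99+427 ≤ 548 → not valid
(207,212,450): 207+212 ≤ 450 → not valid
(18,140,141): 18+140 > 141 → valid
(109,336,428): 109+336 > 428 → valid
(118,324,449): 118+324 ≤ 449 → not valid
(342,343,385): 342+343 > 385 → valid
5 of the 8 triples form a triangle.

5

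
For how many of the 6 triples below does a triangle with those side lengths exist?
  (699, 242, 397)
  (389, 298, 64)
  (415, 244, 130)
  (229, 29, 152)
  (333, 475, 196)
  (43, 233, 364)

1

(242,397,699): 242+397 ≤ 699 → not valid
(64,298,389): 64+298 ≤ 389 → not valid
(130,244,415): 130+244 ≤ 415 → not valid
(29,152,229): 29+152 ≤ 229 → not valid
(196,333,475): 196+333 > 475 → valid
(43,233,364): 43+233 ≤ 364 → not valid
1 of the 6 triples forms a triangle.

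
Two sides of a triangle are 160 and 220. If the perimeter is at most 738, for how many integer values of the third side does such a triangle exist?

Triangle inequality: 60 < x < 380. Perimeter ≤ 738 gives x ≤ 738 − 160 − 220 = 358.
So 60 < x ≤ 358; integers 61 through 358: 298 values.

298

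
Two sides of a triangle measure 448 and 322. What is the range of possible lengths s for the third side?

By the triangle inequality, s must be less than 448 + 322 = 770 and greater than |448 − 322| = 126.

126 < s < 770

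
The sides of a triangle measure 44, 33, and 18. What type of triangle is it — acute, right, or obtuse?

Compare the square of the longest side to the sum of squares of the other two: 18² + 33² = 1413 < 1936 = 44².

obtuse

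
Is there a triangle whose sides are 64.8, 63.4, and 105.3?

The longest side is 105.3, and the other two sum to 128.2.
Since 128.2 > 105.3, the triangle inequality holds.

Yes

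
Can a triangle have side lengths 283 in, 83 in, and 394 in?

No

The longest side is 394, but the other two sum to only 366.
366 < 394, so the triangle inequality fails.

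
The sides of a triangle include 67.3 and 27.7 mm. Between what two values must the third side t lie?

By the triangle inequality, t must be less than 67.3 + 27.7 = 95.0 and greater than |67.3 − 27.7| = 39.6.

39.6 < t < 95.0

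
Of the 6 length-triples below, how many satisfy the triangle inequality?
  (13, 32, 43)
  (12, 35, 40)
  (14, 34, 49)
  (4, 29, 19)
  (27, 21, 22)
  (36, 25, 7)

(13,32,43): 13+32 > 43 → valid
(12,35,40): 12+35 > 40 → valid
(14,34,49): 14+34 ≤ 49 → not valid
(4,19,29): 4+19 ≤ 29 → not valid
(21,22,27): 21+22 > 27 → valid
(7,25,36): 7+25 ≤ 36 → not valid
3 of the 6 triples form a triangle.

3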